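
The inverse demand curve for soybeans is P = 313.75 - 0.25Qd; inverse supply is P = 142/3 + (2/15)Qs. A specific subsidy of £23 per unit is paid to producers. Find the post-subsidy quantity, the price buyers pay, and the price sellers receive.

Pre-subsidy: 313.75 - 0.25Q = 142/3 + (2/15)Q gives Q* = 695 and P* = 140.
With the subsidy, sellers receive Ps = Pb + 23 for each unit, where Pb is the price buyers pay.
On the curves, Pb = 313.75 - 0.25Q and Ps = 142/3 + (2/15)Q; the wedge Ps − Pb = 23 gives 142/3 + (2/15)Q − (313.75 - 0.25Q) = 23, so Q' = 755.
Then Pb = 313.75 − 0.25·755 = 125 and Ps = 142/3 + (2/15)·755 = 148.

Q' = 755; buyers pay £125; sellers receive £148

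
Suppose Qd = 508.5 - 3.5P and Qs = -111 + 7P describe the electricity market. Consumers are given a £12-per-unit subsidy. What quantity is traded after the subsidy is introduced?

Pre-subsidy: 508.5 - 3.5P = -111 + 7P gives P* = 59, Q* = 302.
With the rebate, buyers effectively pay Pb = Ps − 12, where Ps is the price sellers receive.
Demand in terms of Ps becomes Qd = 508.5 − 3.5(Ps − 12) = 550.5 - 3.5Ps. Setting this equal to supply: 550.5 - 3.5Ps = -111 + 7Ps, so Ps = 63.
Buyers pay Pb = 63 − 12 = 51; Q' = -111 + 7·63 = 330.

Q' = 330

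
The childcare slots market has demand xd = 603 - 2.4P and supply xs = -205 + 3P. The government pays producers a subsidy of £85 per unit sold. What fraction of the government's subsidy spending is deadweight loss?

DWL / government spending = 102/643

Pre-subsidy: 603 - 2.4P = -205 + 3P gives P* = 4040/27, x* = 2195/9.
With the subsidy, sellers receive Ps = Pb + 85 for each unit, where Pb is the price buyers pay.
Supply in terms of Pb becomes xs = -205 + 3(Pb + 85) = 50 + 3Pb. Setting this equal to demand: 603 - 2.4Pb = 50 + 3Pb, so Pb = 2765/27.
Sellers receive Ps = 2765/27 + 85 = 5060/27; x' = 603 − 2.4·(2765/27) = 3215/9.
ΔCS = ½(2195/9 + 3215/9)(4040/27 − 2765/27) = 1149625/81; ΔPS = ½(2195/9 + 3215/9)(5060/27 − 4040/27) = 919700/81.
Government spending = 85 × 3215/9 = 273275/9.
DWL = ½ × 85 × (3215/9 − 2195/9) = 14450/3; fraction = (14450/3) / (273275/9) = 102/643.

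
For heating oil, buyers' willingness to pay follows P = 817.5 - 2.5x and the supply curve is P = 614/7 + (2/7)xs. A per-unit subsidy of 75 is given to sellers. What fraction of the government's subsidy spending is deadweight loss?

Pre-subsidy: 817.5 - 2.5x = 614/7 + (2/7)x gives x* = 10217/39 and P* = 6340/39.
With the subsidy, sellers receive Ps = Pb + 75 for each unit, where Pb is the price buyers pay.
On the curves, Pb = 817.5 - 2.5x and Ps = 614/7 + (2/7)x; the wedge Ps − Pb = 75 gives 614/7 + (2/7)x − (817.5 - 2.5x) = 75, so x' = 11267/39.
Then Pb = 817.5 − 2.5·(11267/39) = 3715/39 and Ps = 614/7 + (2/7)·(11267/39) = 6640/39.
ΔCS = ½(10217/39 + 11267/39)(6340/39 − 3715/39) = 9399250/507; ΔPS = ½(10217/39 + 11267/39)(6640/39 − 6340/39) = 1074200/507.
Government spending = 75 × 11267/39 = 281675/13.
DWL = ½ × 75 × (11267/39 − 10217/39) = 13125/13; fraction = (13125/13) / (281675/13) = 525/11267.

DWL / government spending = 525/11267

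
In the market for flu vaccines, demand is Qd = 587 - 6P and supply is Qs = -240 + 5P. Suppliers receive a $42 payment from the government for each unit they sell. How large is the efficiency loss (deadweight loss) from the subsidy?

Pre-subsidy: 587 - 6P = -240 + 5P gives P* = 827/11, Q* = 1495/11.
With the subsidy, sellers receive Ps = Pb + 42 for each unit, where Pb is the price buyers pay.
Supply in terms of Pb becomes Qs = -240 + 5(Pb + 42) = -30 + 5Pb. Setting this equal to demand: 587 - 6Pb = -30 + 5Pb, so Pb = 617/11.
Sellers receive Ps = 617/11 + 42 = 1079/11; Q' = 587 − 6·(617/11) = 2755/11.
The subsidy expands output by 2755/11 − 1495/11 = 1260/11 past the efficient level; on those units the gap between marginal cost and willingness to pay runs from 0 up to 42.
DWL = ½ × 42 × 1260/11 = 26460/11.

Deadweight loss = 26460/11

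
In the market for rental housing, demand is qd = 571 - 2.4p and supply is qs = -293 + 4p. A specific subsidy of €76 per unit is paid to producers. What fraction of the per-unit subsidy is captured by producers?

Pre-subsidy: 571 - 2.4p = -293 + 4p gives p* = 135, q* = 247.
With the subsidy, sellers receive ps = pb + 76 for each unit, where pb is the price buyers pay.
Supply in terms of pb becomes qs = -293 + 4(pb + 76) = 11 + 4pb. Setting this equal to demand: 571 - 2.4pb = 11 + 4pb, so pb = 87.5.
Sellers receive ps = 87.5 + 76 = 163.5; q' = 571 − 2.4·87.5 = 361.
Buyers' price falls by p* − pb = 135 − 87.5 = 47.5; sellers' price rises by ps − p* = 163.5 − 135 = 28.5.
So producers capture 28.5/76 = 0.375 of each unit of subsidy.

Producer share = 0.375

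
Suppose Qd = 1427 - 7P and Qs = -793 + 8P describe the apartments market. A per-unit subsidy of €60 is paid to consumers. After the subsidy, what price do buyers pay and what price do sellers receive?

Pre-subsidy: 1427 - 7P = -793 + 8P gives P* = 148, Q* = 391.
With the rebate, buyers effectively pay Pb = Ps − 60, where Ps is the price sellers receive.
Demand in terms of Ps becomes Qd = 1427 − 7(Ps − 60) = 1847 - 7Ps. Setting this equal to supply: 1847 - 7Ps = -793 + 8Ps, so Ps = 176.
Buyers pay Pb = 176 − 60 = 116; Q' = -793 + 8·176 = 615.

Buyers pay €116; sellers receive €176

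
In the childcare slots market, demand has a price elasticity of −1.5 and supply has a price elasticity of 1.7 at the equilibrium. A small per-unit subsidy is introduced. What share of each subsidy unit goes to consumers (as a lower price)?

Consumer share = 0.53125

For a small subsidy around the equilibrium, the benefit split depends on the relative slopes, which at a point are proportional to the elasticities.
Buyer share = εs/(εs + |εd|) = 1.7/(1.7 + 1.5) = 0.53125; seller share = |εd|/(εs + |εd|) = 0.46875.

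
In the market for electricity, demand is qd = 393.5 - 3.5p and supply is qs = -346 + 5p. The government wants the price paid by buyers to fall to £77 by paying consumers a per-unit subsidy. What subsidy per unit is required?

At a buyer price of 77, quantity demanded is 393.5 − 3.5·77 = 124.
Sellers supply 124 only when they receive ps with -346 + 5·ps = 124, i.e. ps = 94.
s = ps − pb = 94 − 77 = 17.

Required subsidy s = £17 per unit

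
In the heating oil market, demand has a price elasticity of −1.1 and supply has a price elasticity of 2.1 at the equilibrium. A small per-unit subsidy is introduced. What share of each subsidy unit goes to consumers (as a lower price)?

For a small subsidy around the equilibrium, the benefit split depends on the relative slopes, which at a point are proportional to the elasticities.
Buyer share = εs/(εs + |εd|) = 2.1/(2.1 + 1.1) = 0.65625; seller share = |εd|/(εs + |εd|) = 0.34375.

Consumer share = 0.65625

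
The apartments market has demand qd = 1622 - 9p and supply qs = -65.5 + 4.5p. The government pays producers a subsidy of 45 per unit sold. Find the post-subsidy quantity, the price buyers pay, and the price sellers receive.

q' = 632; buyers pay 110; sellers receive 155

Pre-subsidy: 1622 - 9p = -65.5 + 4.5p gives p* = 125, q* = 497.
With the subsidy, sellers receive ps = pb + 45 for each unit, where pb is the price buyers pay.
Supply in terms of pb becomes qs = -65.5 + 4.5(pb + 45) = 137 + 4.5pb. Setting this equal to demand: 1622 - 9pb = 137 + 4.5pb, so pb = 110.
Sellers receive ps = 110 + 45 = 155; q' = 1622 − 9·110 = 632.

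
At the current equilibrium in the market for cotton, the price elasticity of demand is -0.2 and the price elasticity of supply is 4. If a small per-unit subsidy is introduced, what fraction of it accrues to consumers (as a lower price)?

For a small subsidy around the equilibrium, the benefit split depends on the relative slopes, which at a point are proportional to the elasticities.
Buyer share = εs/(εs + |εd|) = 4/(4 + 0.2) = 20/21; seller share = |εd|/(εs + |εd|) = 1/21.

Consumer share = 20/21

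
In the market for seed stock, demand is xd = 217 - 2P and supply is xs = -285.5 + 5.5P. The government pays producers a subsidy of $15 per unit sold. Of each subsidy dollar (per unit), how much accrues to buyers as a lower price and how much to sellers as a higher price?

Pre-subsidy: 217 - 2P = -285.5 + 5.5P gives P* = 67, x* = 83.
With the subsidy, sellers receive Ps = Pb + 15 for each unit, where Pb is the price buyers pay.
Supply in terms of Pb becomes xs = -285.5 + 5.5(Pb + 15) = -203 + 5.5Pb. Setting this equal to demand: 217 - 2Pb = -203 + 5.5Pb, so Pb = 56.
Sellers receive Ps = 56 + 15 = 71; x' = 217 − 2·56 = 105.
Buyers' price falls by P* − Pb = 67 − 56 = 11; sellers' price rises by Ps − P* = 71 − 67 = 4.

Buyers gain $11 per unit; sellers gain $4 per unit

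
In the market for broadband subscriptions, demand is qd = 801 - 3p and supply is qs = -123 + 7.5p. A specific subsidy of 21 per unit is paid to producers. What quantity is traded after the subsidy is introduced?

q' = 582

Pre-subsidy: 801 - 3p = -123 + 7.5p gives p* = 88, q* = 537.
With the subsidy, sellers receive ps = pb + 21 for each unit, where pb is the price buyers pay.
Supply in terms of pb becomes qs = -123 + 7.5(pb + 21) = 34.5 + 7.5pb. Setting this equal to demand: 801 - 3pb = 34.5 + 7.5pb, so pb = 73.
Sellers receive ps = 73 + 21 = 94; q' = 801 − 3·73 = 582.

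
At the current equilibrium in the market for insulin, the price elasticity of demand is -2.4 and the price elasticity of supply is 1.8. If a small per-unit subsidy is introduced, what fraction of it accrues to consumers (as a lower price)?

For a small subsidy around the equilibrium, the benefit split depends on the relative slopes, which at a point are proportional to the elasticities.
Buyer share = εs/(εs + |εd|) = 1.8/(1.8 + 2.4) = 3/7; seller share = |εd|/(εs + |εd|) = 4/7.

Consumer share = 3/7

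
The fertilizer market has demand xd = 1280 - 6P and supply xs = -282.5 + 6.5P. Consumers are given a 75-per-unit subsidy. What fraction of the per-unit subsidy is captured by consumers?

Pre-subsidy: 1280 - 6P = -282.5 + 6.5P gives P* = 125, x* = 530.
With the rebate, buyers effectively pay Pb = Ps − 75, where Ps is the price sellers receive.
Demand in terms of Ps becomes xd = 1280 − 6(Ps − 75) = 1730 - 6Ps. Setting this equal to supply: 1730 - 6Ps = -282.5 + 6.5Ps, so Ps = 161.
Buyers pay Pb = 161 − 75 = 86; x' = -282.5 + 6.5·161 = 764.
Buyers' price falls by P* − Pb = 125 − 86 = 39; sellers' price rises by Ps − P* = 161 − 125 = 36.
So consumers capture 39/75 = 0.52 of each unit of subsidy.

Consumer share = 0.52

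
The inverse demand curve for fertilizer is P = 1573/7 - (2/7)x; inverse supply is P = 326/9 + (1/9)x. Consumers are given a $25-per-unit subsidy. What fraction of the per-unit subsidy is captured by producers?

Producer share = 0.28

Pre-subsidy: 1573/7 - (2/7)x = 326/9 + (1/9)x gives x* = 475 and P* = 89.
With the rebate, buyers effectively pay Pb = Ps − 25, where Ps is the price sellers receive.
On the curves, Pb = 1573/7 - (2/7)x and Ps = 326/9 + (1/9)x; the wedge Ps − Pb = 25 gives 326/9 + (1/9)x − (1573/7 - (2/7)x) = 25, so x' = 538.
Then Pb = 1573/7 − (2/7)·538 = 71 and Ps = 326/9 + (1/9)·538 = 96.
Buyers' price falls by P* − Pb = 89 − 71 = 18; sellers' price rises by Ps − P* = 96 − 89 = 7.
So producers capture 7/25 = 0.28 of each unit of subsidy.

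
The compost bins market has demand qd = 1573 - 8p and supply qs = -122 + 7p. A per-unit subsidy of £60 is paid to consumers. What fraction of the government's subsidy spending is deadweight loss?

Pre-subsidy: 1573 - 8p = -122 + 7p gives p* = 113, q* = 669.
With the rebate, buyers effectively pay pb = ps − 60, where ps is the price sellers receive.
Demand in terms of ps becomes qd = 1573 − 8(ps − 60) = 2053 - 8ps. Setting this equal to supply: 2053 - 8ps = -122 + 7ps, so ps = 145.
Buyers pay pb = 145 − 60 = 85; q' = -122 + 7·145 = 893.
ΔCS = ½(669 + 893)(113 − 85) = 21868; ΔPS = ½(669 + 893)(145 − 113) = 24992.
Government spending = 60 × 893 = 53580.
DWL = ½ × 60 × (893 − 669) = 6720; fraction = 6720 / 53580 = 112/893.

DWL / government spending = 112/893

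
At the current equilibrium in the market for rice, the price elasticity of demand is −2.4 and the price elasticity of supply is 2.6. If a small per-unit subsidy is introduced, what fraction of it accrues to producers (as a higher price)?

For a small subsidy around the equilibrium, the benefit split depends on the relative slopes, which at a point are proportional to the elasticities.
Buyer share = εs/(εs + |εd|) = 2.6/(2.6 + 2.4) = 0.52; seller share = |εd|/(εs + |εd|) = 0.48.
So producers capture 0.48 of the subsidy.

Producer share = 0.48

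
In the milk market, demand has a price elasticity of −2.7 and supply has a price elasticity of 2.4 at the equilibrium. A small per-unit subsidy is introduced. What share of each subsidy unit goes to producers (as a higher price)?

Producer share = 9/17

For a small subsidy around the equilibrium, the benefit split depends on the relative slopes, which at a point are proportional to the elasticities.
Buyer share = εs/(εs + |εd|) = 2.4/(2.4 + 2.7) = 8/17; seller share = |εd|/(εs + |εd|) = 9/17.
So producers capture 9/17 of the subsidy.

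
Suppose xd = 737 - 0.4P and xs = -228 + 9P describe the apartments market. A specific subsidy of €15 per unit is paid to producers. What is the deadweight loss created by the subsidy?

Deadweight loss = 2025/47

Pre-subsidy: 737 - 0.4P = -228 + 9P gives P* = 4825/47, x* = 32709/47.
With the subsidy, sellers receive Ps = Pb + 15 for each unit, where Pb is the price buyers pay.
Supply in terms of Pb becomes xs = -228 + 9(Pb + 15) = -93 + 9Pb. Setting this equal to demand: 737 - 0.4Pb = -93 + 9Pb, so Pb = 4150/47.
Sellers receive Ps = 4150/47 + 15 = 4855/47; x' = 737 − 0.4·(4150/47) = 32979/47.
The subsidy expands output by 32979/47 − 32709/47 = 270/47 past the efficient level; on those units the gap between marginal cost and willingness to pay runs from 0 up to 15.
DWL = ½ × 15 × 270/47 = 2025/47.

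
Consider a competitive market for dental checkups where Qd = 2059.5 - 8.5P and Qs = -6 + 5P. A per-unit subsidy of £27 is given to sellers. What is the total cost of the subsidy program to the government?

Pre-subsidy: 2059.5 - 8.5P = -6 + 5P gives P* = 153, Q* = 759.
With the subsidy, sellers receive Ps = Pb + 27 for each unit, where Pb is the price buyers pay.
Supply in terms of Pb becomes Qs = -6 + 5(Pb + 27) = 129 + 5Pb. Setting this equal to demand: 2059.5 - 8.5Pb = 129 + 5Pb, so Pb = 143.
Sellers receive Ps = 143 + 27 = 170; Q' = 2059.5 − 8.5·143 = 844.
Government outlay = subsidy × quantity = 27 × 844 = 22788.

Government cost = £22788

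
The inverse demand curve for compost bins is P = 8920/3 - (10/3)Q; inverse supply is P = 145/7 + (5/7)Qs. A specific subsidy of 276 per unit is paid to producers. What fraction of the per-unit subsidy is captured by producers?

Producer share = 3/17

Pre-subsidy: 8920/3 - (10/3)Q = 145/7 + (5/7)Q gives Q* = 12401/17 and P* = 9210/17.
With the subsidy, sellers receive Ps = Pb + 276 for each unit, where Pb is the price buyers pay.
On the curves, Pb = 8920/3 - (10/3)Q and Ps = 145/7 + (5/7)Q; the wedge Ps − Pb = 276 gives 145/7 + (5/7)Q − (8920/3 - (10/3)Q) = 276, so Q' = 67801/85.
Then Pb = 8920/3 − (10/3)·(67801/85) = 5346/17 and Ps = 145/7 + (5/7)·(67801/85) = 10038/17.
Buyers' price falls by P* − Pb = 9210/17 − 5346/17 = 3864/17; sellers' price rises by Ps − P* = 10038/17 − 9210/17 = 828/17.
So producers capture (828/17)/276 = 3/17 of each unit of subsidy.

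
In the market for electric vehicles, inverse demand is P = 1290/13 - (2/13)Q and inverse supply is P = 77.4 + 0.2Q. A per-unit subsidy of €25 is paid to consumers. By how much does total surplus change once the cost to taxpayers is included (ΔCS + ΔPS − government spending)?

Net change in total surplus = -40625/46

Pre-subsidy: 1290/13 - (2/13)Q = 77.4 + 0.2Q gives Q* = 1419/23 and P* = 2064/23.
With the rebate, buyers effectively pay Pb = Ps − 25, where Ps is the price sellers receive.
On the curves, Pb = 1290/13 - (2/13)Q and Ps = 77.4 + 0.2Q; the wedge Ps − Pb = 25 gives 77.4 + 0.2Q − (1290/13 - (2/13)Q) = 25, so Q' = 3044/23.
Then Pb = 1290/13 − (2/13)·(3044/23) = 1814/23 and Ps = 77.4 + 0.2·(3044/23) = 2389/23.
ΔCS = ½(1419/23 + 3044/23)(2064/23 − 1814/23) = 557875/529; ΔPS = ½(1419/23 + 3044/23)(2389/23 − 2064/23) = 1450475/1058.
Government spending = 25 × 3044/23 = 76100/23.
Net change = 557875/529 + 1450475/1058 − 76100/23 = -40625/46. The loss equals the DWL triangle ½·25·1625/23.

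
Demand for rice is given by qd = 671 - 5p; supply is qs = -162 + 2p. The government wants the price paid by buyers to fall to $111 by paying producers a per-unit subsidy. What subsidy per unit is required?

At a buyer price of 111, quantity demanded is 671 − 5·111 = 116.
Sellers supply 116 only when they receive ps with -162 + 2·ps = 116, i.e. ps = 139.
s = ps − pb = 139 − 111 = 28.

Required subsidy s = $28 per unit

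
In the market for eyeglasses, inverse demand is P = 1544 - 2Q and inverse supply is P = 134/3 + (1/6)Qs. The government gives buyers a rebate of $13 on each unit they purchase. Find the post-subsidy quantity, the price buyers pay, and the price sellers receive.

Pre-subsidy: 1544 - 2Q = 134/3 + (1/6)Q gives Q* = 692 and P* = 160.
With the rebate, buyers effectively pay Pb = Ps − 13, where Ps is the price sellers receive.
On the curves, Pb = 1544 - 2Q and Ps = 134/3 + (1/6)Q; the wedge Ps − Pb = 13 gives 134/3 + (1/6)Q − (1544 - 2Q) = 13, so Q' = 698.
Then Pb = 1544 − 2·698 = 148 and Ps = 134/3 + (1/6)·698 = 161.

Q' = 698; buyers pay $148; sellers receive $161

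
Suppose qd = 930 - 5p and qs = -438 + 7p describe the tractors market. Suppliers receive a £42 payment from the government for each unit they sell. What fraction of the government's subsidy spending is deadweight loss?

DWL / government spending = 49/386

Pre-subsidy: 930 - 5p = -438 + 7p gives p* = 114, q* = 360.
With the subsidy, sellers receive ps = pb + 42 for each unit, where pb is the price buyers pay.
Supply in terms of pb becomes qs = -438 + 7(pb + 42) = -144 + 7pb. Setting this equal to demand: 930 - 5pb = -144 + 7pb, so pb = 89.5.
Sellers receive ps = 89.5 + 42 = 131.5; q' = 930 − 5·89.5 = 482.5.
ΔCS = ½(360 + 482.5)(114 − 89.5) = 10320.625; ΔPS = ½(360 + 482.5)(131.5 − 114) = 7371.875.
Government spending = 42 × 482.5 = 20265.
DWL = ½ × 42 × (482.5 − 360) = 2572.5; fraction = 2572.5 / 20265 = 49/386.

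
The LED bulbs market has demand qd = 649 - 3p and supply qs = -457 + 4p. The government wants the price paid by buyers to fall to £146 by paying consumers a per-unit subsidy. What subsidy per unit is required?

Required subsidy s = £21 per unit

At a buyer price of 146, quantity demanded is 649 − 3·146 = 211.
Sellers supply 211 only when they receive ps with -457 + 4·ps = 211, i.e. ps = 167.
s = ps − pb = 167 − 146 = 21.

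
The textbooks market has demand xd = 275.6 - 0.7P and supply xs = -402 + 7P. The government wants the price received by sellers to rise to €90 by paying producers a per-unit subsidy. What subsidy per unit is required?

Required subsidy s = €22 per unit

At a seller price of 90, quantity supplied is -402 + 7·90 = 228.
Buyers absorb 228 only when they pay Pb with 275.6 − 0.7·Pb = 228, i.e. Pb = 68.
s = Ps − Pb = 90 − 68 = 22.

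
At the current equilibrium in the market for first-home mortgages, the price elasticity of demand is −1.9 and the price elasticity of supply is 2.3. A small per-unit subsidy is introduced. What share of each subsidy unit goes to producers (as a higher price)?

Producer share = 19/42

For a small subsidy around the equilibrium, the benefit split depends on the relative slopes, which at a point are proportional to the elasticities.
Buyer share = εs/(εs + |εd|) = 2.3/(2.3 + 1.9) = 23/42; seller share = |εd|/(εs + |εd|) = 19/42.
So producers capture 19/42 of the subsidy.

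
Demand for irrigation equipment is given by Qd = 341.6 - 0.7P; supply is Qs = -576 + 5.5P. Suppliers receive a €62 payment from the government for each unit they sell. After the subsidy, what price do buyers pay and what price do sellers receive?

Pre-subsidy: 341.6 - 0.7P = -576 + 5.5P gives P* = 148, Q* = 238.
With the subsidy, sellers receive Ps = Pb + 62 for each unit, where Pb is the price buyers pay.
Supply in terms of Pb becomes Qs = -576 + 5.5(Pb + 62) = -235 + 5.5Pb. Setting this equal to demand: 341.6 - 0.7Pb = -235 + 5.5Pb, so Pb = 93.
Sellers receive Ps = 93 + 62 = 155; Q' = 341.6 − 0.7·93 = 276.5.

Buyers pay €93; sellers receive €155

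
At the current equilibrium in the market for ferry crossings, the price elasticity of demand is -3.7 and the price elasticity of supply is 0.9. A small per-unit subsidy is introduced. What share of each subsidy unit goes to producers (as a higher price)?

Producer share = 37/46

For a small subsidy around the equilibrium, the benefit split depends on the relative slopes, which at a point are proportional to the elasticities.
Buyer share = εs/(εs + |εd|) = 0.9/(0.9 + 3.7) = 9/46; seller share = |εd|/(εs + |εd|) = 37/46.
So producers capture 37/46 of the subsidy.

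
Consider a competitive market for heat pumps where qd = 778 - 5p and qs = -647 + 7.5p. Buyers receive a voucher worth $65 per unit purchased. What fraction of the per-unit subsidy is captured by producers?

Producer share = 0.4

Pre-subsidy: 778 - 5p = -647 + 7.5p gives p* = 114, q* = 208.
With the rebate, buyers effectively pay pb = ps − 65, where ps is the price sellers receive.
Demand in terms of ps becomes qd = 778 − 5(ps − 65) = 1103 - 5ps. Setting this equal to supply: 1103 - 5ps = -647 + 7.5ps, so ps = 140.
Buyers pay pb = 140 − 65 = 75; q' = -647 + 7.5·140 = 403.
Buyers' price falls by p* − pb = 114 − 75 = 39; sellers' price rises by ps − p* = 140 − 114 = 26.
So producers capture 26/65 = 0.4 of each unit of subsidy.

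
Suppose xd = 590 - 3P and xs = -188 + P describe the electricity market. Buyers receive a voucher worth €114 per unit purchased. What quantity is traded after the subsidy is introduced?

Pre-subsidy: 590 - 3P = -188 + P gives P* = 194.5, x* = 6.5.
With the rebate, buyers effectively pay Pb = Ps − 114, where Ps is the price sellers receive.
Demand in terms of Ps becomes xd = 590 − 3(Ps − 114) = 932 - 3Ps. Setting this equal to supply: 932 - 3Ps = -188 + Ps, so Ps = 280.
Buyers pay Pb = 280 − 114 = 166; x' = -188 + 1·280 = 92.

x' = 92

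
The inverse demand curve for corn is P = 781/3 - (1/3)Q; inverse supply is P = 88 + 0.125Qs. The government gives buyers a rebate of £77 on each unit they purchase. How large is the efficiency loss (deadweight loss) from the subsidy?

Pre-subsidy: 781/3 - (1/3)Q = 88 + 0.125Q gives Q* = 376 and P* = 135.
With the rebate, buyers effectively pay Pb = Ps − 77, where Ps is the price sellers receive.
On the curves, Pb = 781/3 - (1/3)Q and Ps = 88 + 0.125Q; the wedge Ps − Pb = 77 gives 88 + 0.125Q − (781/3 - (1/3)Q) = 77, so Q' = 544.
Then Pb = 781/3 − (1/3)·544 = 79 and Ps = 88 + 0.125·544 = 156.
The subsidy expands output by 544 − 376 = 168 past the efficient level; on those units the gap between marginal cost and willingness to pay runs from 0 up to 77.
DWL = ½ × 77 × 168 = 6468.

Deadweight loss = £6468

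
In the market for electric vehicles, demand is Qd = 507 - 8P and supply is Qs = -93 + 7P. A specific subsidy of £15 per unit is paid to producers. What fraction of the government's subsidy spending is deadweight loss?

DWL / government spending = 28/243

Pre-subsidy: 507 - 8P = -93 + 7P gives P* = 40, Q* = 187.
With the subsidy, sellers receive Ps = Pb + 15 for each unit, where Pb is the price buyers pay.
Supply in terms of Pb becomes Qs = -93 + 7(Pb + 15) = 12 + 7Pb. Setting this equal to demand: 507 - 8Pb = 12 + 7Pb, so Pb = 33.
Sellers receive Ps = 33 + 15 = 48; Q' = 507 − 8·33 = 243.
ΔCS = ½(187 + 243)(40 − 33) = 1505; ΔPS = ½(187 + 243)(48 − 40) = 1720.
Government spending = 15 × 243 = 3645.
DWL = ½ × 15 × (243 − 187) = 420; fraction = 420 / 3645 = 28/243.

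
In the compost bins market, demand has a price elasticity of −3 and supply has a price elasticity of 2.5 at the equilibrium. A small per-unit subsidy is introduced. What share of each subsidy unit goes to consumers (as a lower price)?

Consumer share = 5/11

For a small subsidy around the equilibrium, the benefit split depends on the relative slopes, which at a point are proportional to the elasticities.
Buyer share = εs/(εs + |εd|) = 2.5/(2.5 + 3) = 5/11; seller share = |εd|/(εs + |εd|) = 6/11.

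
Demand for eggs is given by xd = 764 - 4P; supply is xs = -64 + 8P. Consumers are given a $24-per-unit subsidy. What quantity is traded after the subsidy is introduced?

x' = 552

Pre-subsidy: 764 - 4P = -64 + 8P gives P* = 69, x* = 488.
With the rebate, buyers effectively pay Pb = Ps − 24, where Ps is the price sellers receive.
Demand in terms of Ps becomes xd = 764 − 4(Ps − 24) = 860 - 4Ps. Setting this equal to supply: 860 - 4Ps = -64 + 8Ps, so Ps = 77.
Buyers pay Pb = 77 − 24 = 53; x' = -64 + 8·77 = 552.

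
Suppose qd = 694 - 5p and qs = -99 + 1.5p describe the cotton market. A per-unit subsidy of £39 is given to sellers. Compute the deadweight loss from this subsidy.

Pre-subsidy: 694 - 5p = -99 + 1.5p gives p* = 122, q* = 84.
With the subsidy, sellers receive ps = pb + 39 for each unit, where pb is the price buyers pay.
Supply in terms of pb becomes qs = -99 + 1.5(pb + 39) = -40.5 + 1.5pb. Setting this equal to demand: 694 - 5pb = -40.5 + 1.5pb, so pb = 113.
Sellers receive ps = 113 + 39 = 152; q' = 694 − 5·113 = 129.
The subsidy expands output by 129 − 84 = 45 past the efficient level; on those units the gap between marginal cost and willingness to pay runs from 0 up to 39.
DWL = ½ × 39 × 45 = 877.5.

Deadweight loss = £877.5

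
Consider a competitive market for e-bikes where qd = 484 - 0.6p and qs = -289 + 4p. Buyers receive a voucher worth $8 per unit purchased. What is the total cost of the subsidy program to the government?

Government cost = 71272/23

Pre-subsidy: 484 - 0.6p = -289 + 4p gives p* = 3865/23, q* = 8813/23.
With the rebate, buyers effectively pay pb = ps − 8, where ps is the price sellers receive.
Demand in terms of ps becomes qd = 484 − 0.6(ps − 8) = 488.8 - 0.6ps. Setting this equal to supply: 488.8 - 0.6ps = -289 + 4ps, so ps = 3889/23.
Buyers pay pb = 3889/23 − 8 = 3705/23; q' = -289 + 4·(3889/23) = 8909/23.
Government outlay = subsidy × quantity = 8 × 8909/23 = 71272/23.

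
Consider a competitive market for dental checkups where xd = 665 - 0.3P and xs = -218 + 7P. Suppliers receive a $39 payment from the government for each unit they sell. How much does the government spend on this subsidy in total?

Pre-subsidy: 665 - 0.3P = -218 + 7P gives P* = 8830/73, x* = 45896/73.
With the subsidy, sellers receive Ps = Pb + 39 for each unit, where Pb is the price buyers pay.
Supply in terms of Pb becomes xs = -218 + 7(Pb + 39) = 55 + 7Pb. Setting this equal to demand: 665 - 0.3Pb = 55 + 7Pb, so Pb = 6100/73.
Sellers receive Ps = 6100/73 + 39 = 8947/73; x' = 665 − 0.3·(6100/73) = 46715/73.
Government outlay = subsidy × quantity = 39 × 46715/73 = 1821885/73.

Government cost = 1821885/73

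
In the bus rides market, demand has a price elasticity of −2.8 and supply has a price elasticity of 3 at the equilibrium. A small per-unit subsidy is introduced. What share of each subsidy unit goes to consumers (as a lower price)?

For a small subsidy around the equilibrium, the benefit split depends on the relative slopes, which at a point are proportional to the elasticities.
Buyer share = εs/(εs + |εd|) = 3/(3 + 2.8) = 15/29; seller share = |εd|/(εs + |εd|) = 14/29.

Consumer share = 15/29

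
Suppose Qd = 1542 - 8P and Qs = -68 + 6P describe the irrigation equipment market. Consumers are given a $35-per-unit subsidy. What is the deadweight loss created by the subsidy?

Pre-subsidy: 1542 - 8P = -68 + 6P gives P* = 115, Q* = 622.
With the rebate, buyers effectively pay Pb = Ps − 35, where Ps is the price sellers receive.
Demand in terms of Ps becomes Qd = 1542 − 8(Ps − 35) = 1822 - 8Ps. Setting this equal to supply: 1822 - 8Ps = -68 + 6Ps, so Ps = 135.
Buyers pay Pb = 135 − 35 = 100; Q' = -68 + 6·135 = 742.
The subsidy expands output by 742 − 622 = 120 past the efficient level; on those units the gap between marginal cost and willingness to pay runs from 0 up to 35.
DWL = ½ × 35 × 120 = 2100.

Deadweight loss = $2100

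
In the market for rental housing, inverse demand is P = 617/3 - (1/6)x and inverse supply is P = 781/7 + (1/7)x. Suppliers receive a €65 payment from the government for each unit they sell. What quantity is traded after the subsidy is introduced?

x' = 514

Pre-subsidy: 617/3 - (1/6)x = 781/7 + (1/7)x gives x* = 304 and P* = 155.
With the subsidy, sellers receive Ps = Pb + 65 for each unit, where Pb is the price buyers pay.
On the curves, Pb = 617/3 - (1/6)x and Ps = 781/7 + (1/7)x; the wedge Ps − Pb = 65 gives 781/7 + (1/7)x − (617/3 - (1/6)x) = 65, so x' = 514.
Then Pb = 617/3 − (1/6)·514 = 120 and Ps = 781/7 + (1/7)·514 = 185.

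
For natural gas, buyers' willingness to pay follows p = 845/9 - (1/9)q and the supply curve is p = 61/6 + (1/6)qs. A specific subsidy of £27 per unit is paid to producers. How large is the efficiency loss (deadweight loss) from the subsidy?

Pre-subsidy: 845/9 - (1/9)q = 61/6 + (1/6)q gives q* = 301.4 and p* = 60.4.
With the subsidy, sellers receive ps = pb + 27 for each unit, where pb is the price buyers pay.
On the curves, pb = 845/9 - (1/9)q and ps = 61/6 + (1/6)q; the wedge ps − pb = 27 gives 61/6 + (1/6)q − (845/9 - (1/9)q) = 27, so q' = 398.6.
Then pb = 845/9 − (1/9)·398.6 = 49.6 and ps = 61/6 + (1/6)·398.6 = 76.6.
The subsidy expands output by 398.6 − 301.4 = 97.2 past the efficient level; on those units the gap between marginal cost and willingness to pay runs from 0 up to 27.
DWL = ½ × 27 × 97.2 = 1312.2.

Deadweight loss = £1312.2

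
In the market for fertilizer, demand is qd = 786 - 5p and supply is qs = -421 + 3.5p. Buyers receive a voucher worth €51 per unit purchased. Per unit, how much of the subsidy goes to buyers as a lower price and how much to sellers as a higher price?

Pre-subsidy: 786 - 5p = -421 + 3.5p gives p* = 142, q* = 76.
With the rebate, buyers effectively pay pb = ps − 51, where ps is the price sellers receive.
Demand in terms of ps becomes qd = 786 − 5(ps − 51) = 1041 - 5ps. Setting this equal to supply: 1041 - 5ps = -421 + 3.5ps, so ps = 172.
Buyers pay pb = 172 − 51 = 121; q' = -421 + 3.5·172 = 181.
Buyers' price falls by p* − pb = 142 − 121 = 21; sellers' price rises by ps − p* = 172 − 142 = 30.

Buyers gain €21 per unit; sellers gain €30 per unit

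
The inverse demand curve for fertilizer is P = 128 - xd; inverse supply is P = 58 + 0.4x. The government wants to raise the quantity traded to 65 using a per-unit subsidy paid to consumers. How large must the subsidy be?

At x = 65, from the demand curve buyers pay Pb = 128 − 1·65 = 63; from the supply curve sellers need Ps = 58 + 0.4·65 = 84.
The subsidy must fill the gap: s = Ps − Pb = 84 − 63 = 21.

Required subsidy s = 21 per unit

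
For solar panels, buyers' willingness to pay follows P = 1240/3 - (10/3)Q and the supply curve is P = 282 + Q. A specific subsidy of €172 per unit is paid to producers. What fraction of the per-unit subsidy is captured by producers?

Producer share = 3/13

Pre-subsidy: 1240/3 - (10/3)Q = 282 + Q gives Q* = 394/13 and P* = 4060/13.
With the subsidy, sellers receive Ps = Pb + 172 for each unit, where Pb is the price buyers pay.
On the curves, Pb = 1240/3 - (10/3)Q and Ps = 282 + Q; the wedge Ps − Pb = 172 gives 282 + Q − (1240/3 - (10/3)Q) = 172, so Q' = 70.
Then Pb = 1240/3 − (10/3)·70 = 180 and Ps = 282 + 1·70 = 352.
Buyers' price falls by P* − Pb = 4060/13 − 180 = 1720/13; sellers' price rises by Ps − P* = 352 − 4060/13 = 516/13.
So producers capture (516/13)/172 = 3/13 of each unit of subsidy.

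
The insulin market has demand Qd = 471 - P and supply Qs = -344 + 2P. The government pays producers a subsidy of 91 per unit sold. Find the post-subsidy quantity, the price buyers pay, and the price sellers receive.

Q' = 260; buyers pay 211; sellers receive 302

Pre-subsidy: 471 - P = -344 + 2P gives P* = 815/3, Q* = 598/3.
With the subsidy, sellers receive Ps = Pb + 91 for each unit, where Pb is the price buyers pay.
Supply in terms of Pb becomes Qs = -344 + 2(Pb + 91) = -162 + 2Pb. Setting this equal to demand: 471 - Pb = -162 + 2Pb, so Pb = 211.
Sellers receive Ps = 211 + 91 = 302; Q' = 471 − 1·211 = 260.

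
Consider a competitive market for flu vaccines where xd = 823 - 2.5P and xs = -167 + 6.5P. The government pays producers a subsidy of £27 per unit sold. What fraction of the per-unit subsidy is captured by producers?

Producer share = 5/18

Pre-subsidy: 823 - 2.5P = -167 + 6.5P gives P* = 110, x* = 548.
With the subsidy, sellers receive Ps = Pb + 27 for each unit, where Pb is the price buyers pay.
Supply in terms of Pb becomes xs = -167 + 6.5(Pb + 27) = 8.5 + 6.5Pb. Setting this equal to demand: 823 - 2.5Pb = 8.5 + 6.5Pb, so Pb = 90.5.
Sellers receive Ps = 90.5 + 27 = 117.5; x' = 823 − 2.5·90.5 = 596.75.
Buyers' price falls by P* − Pb = 110 − 90.5 = 19.5; sellers' price rises by Ps − P* = 117.5 − 110 = 7.5.
So producers capture 7.5/27 = 5/18 of each unit of subsidy.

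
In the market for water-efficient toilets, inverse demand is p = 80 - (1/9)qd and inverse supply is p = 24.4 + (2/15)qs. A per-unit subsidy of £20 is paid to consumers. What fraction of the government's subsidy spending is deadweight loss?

DWL / government spending = 25/189

Pre-subsidy: 80 - (1/9)q = 24.4 + (2/15)q gives q* = 2502/11 and p* = 602/11.
With the rebate, buyers effectively pay pb = ps − 20, where ps is the price sellers receive.
On the curves, pb = 80 - (1/9)q and ps = 24.4 + (2/15)q; the wedge ps − pb = 20 gives 24.4 + (2/15)q − (80 - (1/9)q) = 20, so q' = 3402/11.
Then pb = 80 − (1/9)·(3402/11) = 502/11 and ps = 24.4 + (2/15)·(3402/11) = 722/11.
ΔCS = ½(2502/11 + 3402/11)(602/11 − 502/11) = 295200/121; ΔPS = ½(2502/11 + 3402/11)(722/11 − 602/11) = 354240/121.
Government spending = 20 × 3402/11 = 68040/11.
DWL = ½ × 20 × (3402/11 − 2502/11) = 9000/11; fraction = (9000/11) / (68040/11) = 25/189.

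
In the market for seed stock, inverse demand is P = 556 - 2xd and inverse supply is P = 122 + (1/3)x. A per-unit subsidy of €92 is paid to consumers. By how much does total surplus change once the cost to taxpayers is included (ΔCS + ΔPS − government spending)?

Net change in total surplus = -12696/7

Pre-subsidy: 556 - 2x = 122 + (1/3)x gives x* = 186 and P* = 184.
With the rebate, buyers effectively pay Pb = Ps − 92, where Ps is the price sellers receive.
On the curves, Pb = 556 - 2x and Ps = 122 + (1/3)x; the wedge Ps − Pb = 92 gives 122 + (1/3)x − (556 - 2x) = 92, so x' = 1578/7.
Then Pb = 556 − 2·(1578/7) = 736/7 and Ps = 122 + (1/3)·(1578/7) = 1380/7.
ΔCS = ½(186 + 1578/7)(184 − 736/7) = 794880/49; ΔPS = ½(186 + 1578/7)(1380/7 − 184) = 132480/49.
Government spending = 92 × 1578/7 = 145176/7.
Net change = 794880/49 + 132480/49 − 145176/7 = -12696/7. The loss equals the DWL triangle ½·92·276/7.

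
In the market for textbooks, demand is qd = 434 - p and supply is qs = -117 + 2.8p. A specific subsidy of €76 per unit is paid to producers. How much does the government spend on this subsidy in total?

Government cost = €26220

Pre-subsidy: 434 - p = -117 + 2.8p gives p* = 145, q* = 289.
With the subsidy, sellers receive ps = pb + 76 for each unit, where pb is the price buyers pay.
Supply in terms of pb becomes qs = -117 + 2.8(pb + 76) = 95.8 + 2.8pb. Setting this equal to demand: 434 - pb = 95.8 + 2.8pb, so pb = 89.
Sellers receive ps = 89 + 76 = 165; q' = 434 − 1·89 = 345.
Government outlay = subsidy × quantity = 76 × 345 = 26220.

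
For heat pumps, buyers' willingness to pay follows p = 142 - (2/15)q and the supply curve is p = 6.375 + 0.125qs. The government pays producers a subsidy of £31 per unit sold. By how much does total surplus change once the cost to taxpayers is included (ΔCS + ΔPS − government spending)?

Net change in total surplus = -£1860

Pre-subsidy: 142 - (2/15)q = 6.375 + 0.125q gives q* = 525 and p* = 72.
With the subsidy, sellers receive ps = pb + 31 for each unit, where pb is the price buyers pay.
On the curves, pb = 142 - (2/15)q and ps = 6.375 + 0.125q; the wedge ps − pb = 31 gives 6.375 + 0.125q − (142 - (2/15)q) = 31, so q' = 645.
Then pb = 142 − (2/15)·645 = 56 and ps = 6.375 + 0.125·645 = 87.
ΔCS = ½(525 + 645)(72 − 56) = 9360; ΔPS = ½(525 + 645)(87 − 72) = 8775.
Government spending = 31 × 645 = 19995.
Net change = 9360 + 8775 − 19995 = -1860. The loss equals the DWL triangle ½·31·120.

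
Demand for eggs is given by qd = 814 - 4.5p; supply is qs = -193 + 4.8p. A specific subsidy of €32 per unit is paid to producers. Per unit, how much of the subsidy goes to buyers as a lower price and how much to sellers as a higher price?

Pre-subsidy: 814 - 4.5p = -193 + 4.8p gives p* = 10070/93, q* = 10129/31.
With the subsidy, sellers receive ps = pb + 32 for each unit, where pb is the price buyers pay.
Supply in terms of pb becomes qs = -193 + 4.8(pb + 32) = -39.4 + 4.8pb. Setting this equal to demand: 814 - 4.5pb = -39.4 + 4.8pb, so pb = 8534/93.
Sellers receive ps = 8534/93 + 32 = 11510/93; q' = 814 − 4.5·(8534/93) = 12433/31.
Buyers' price falls by p* − pb = 10070/93 − 8534/93 = 512/31; sellers' price rises by ps − p* = 11510/93 − 10070/93 = 480/31.

Buyers gain 512/31 per unit; sellers gain 480/31 per unit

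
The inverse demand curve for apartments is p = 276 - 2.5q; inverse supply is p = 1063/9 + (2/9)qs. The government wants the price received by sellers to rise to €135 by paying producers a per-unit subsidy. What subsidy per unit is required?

Required subsidy s = €49 per unit

At a seller price of 135, quantity supplied is -531.5 + 4.5·135 = 76.
Buyers absorb 76 only when they pay pb = 276 − 2.5·76 = 86.
s = ps − pb = 135 − 86 = 49.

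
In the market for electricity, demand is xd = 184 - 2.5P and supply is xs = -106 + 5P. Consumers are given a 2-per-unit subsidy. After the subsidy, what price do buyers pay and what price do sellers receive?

Pre-subsidy: 184 - 2.5P = -106 + 5P gives P* = 116/3, x* = 262/3.
With the rebate, buyers effectively pay Pb = Ps − 2, where Ps is the price sellers receive.
Demand in terms of Ps becomes xd = 184 − 2.5(Ps − 2) = 189 - 2.5Ps. Setting this equal to supply: 189 - 2.5Ps = -106 + 5Ps, so Ps = 118/3.
Buyers pay Pb = 118/3 − 2 = 112/3; x' = -106 + 5·(118/3) = 272/3.

Buyers pay 112/3; sellers receive 118/3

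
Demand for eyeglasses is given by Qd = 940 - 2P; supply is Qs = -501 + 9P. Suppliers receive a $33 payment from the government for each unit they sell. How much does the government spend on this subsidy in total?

Pre-subsidy: 940 - 2P = -501 + 9P gives P* = 131, Q* = 678.
With the subsidy, sellers receive Ps = Pb + 33 for each unit, where Pb is the price buyers pay.
Supply in terms of Pb becomes Qs = -501 + 9(Pb + 33) = -204 + 9Pb. Setting this equal to demand: 940 - 2Pb = -204 + 9Pb, so Pb = 104.
Sellers receive Ps = 104 + 33 = 137; Q' = 940 − 2·104 = 732.
Government outlay = subsidy × quantity = 33 × 732 = 24156.

Government cost = $24156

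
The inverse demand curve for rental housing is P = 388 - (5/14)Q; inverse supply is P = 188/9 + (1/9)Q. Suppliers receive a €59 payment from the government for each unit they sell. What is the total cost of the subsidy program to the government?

Government cost = €53690

Pre-subsidy: 388 - (5/14)Q = 188/9 + (1/9)Q gives Q* = 784 and P* = 108.
With the subsidy, sellers receive Ps = Pb + 59 for each unit, where Pb is the price buyers pay.
On the curves, Pb = 388 - (5/14)Q and Ps = 188/9 + (1/9)Q; the wedge Ps − Pb = 59 gives 188/9 + (1/9)Q − (388 - (5/14)Q) = 59, so Q' = 910.
Then Pb = 388 − (5/14)·910 = 63 and Ps = 188/9 + (1/9)·910 = 122.
Government outlay = subsidy × quantity = 59 × 910 = 53690.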